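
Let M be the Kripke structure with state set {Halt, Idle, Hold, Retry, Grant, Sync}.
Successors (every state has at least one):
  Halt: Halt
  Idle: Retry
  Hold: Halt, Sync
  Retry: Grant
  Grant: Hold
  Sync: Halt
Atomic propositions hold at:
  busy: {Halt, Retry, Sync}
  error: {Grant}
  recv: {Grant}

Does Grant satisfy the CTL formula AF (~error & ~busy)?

Sat(~error) = {Halt, Idle, Hold, Retry, Sync}
Sat(~busy) = {Idle, Hold, Grant}
Sat(~error & ~busy) = {Idle, Hold}
AF (~error & ~busy): least fixpoint, start Z0 = {Idle, Hold}, add states with every successor in Z. Z1 = {Idle, Hold, Grant}; Z2 = {Idle, Hold, Retry, Grant}; fixed.
Sat(AF (~error & ~busy)) = {Idle, Hold, Retry, Grant}
Grant ∈ Sat(AF (~error & ~busy)) = {Idle, Hold, Retry, Grant}, so the formula holds at Grant.

Yes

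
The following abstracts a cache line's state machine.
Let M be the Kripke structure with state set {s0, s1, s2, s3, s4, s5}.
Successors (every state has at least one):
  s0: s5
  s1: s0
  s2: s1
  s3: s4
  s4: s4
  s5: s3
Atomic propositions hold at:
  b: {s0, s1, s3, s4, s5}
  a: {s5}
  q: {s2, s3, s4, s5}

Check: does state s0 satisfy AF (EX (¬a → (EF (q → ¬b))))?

Yes

Sat(¬a) = {s0, s1, s2, s3, s4}
Sat(¬b) = {s2}
Sat(q → ¬b) = {s0, s1, s2}
EF (q → ¬b): least fixpoint, start Z0 = {s0, s1, s2}, add states with some successor in Z. Already a fixed point.
Sat(EF (q → ¬b)) = {s0, s1, s2}
Sat(¬a → (EF (q → ¬b))) = {s0, s1, s2, s5}
Sat(EX (¬a → (EF (q → ¬b)))) = {s : some successor in {s0, s1, s2, s5}} = {s0, s1, s2}
AF (EX (¬a → (EF (q → ¬b)))): least fixpoint, start Z0 = {s0, s1, s2}, add states with every successor in Z. Already a fixed point.
Sat(AF (EX (¬a → (EF (q → ¬b))))) = {s0, s1, s2}
s0 ∈ Sat(AF (EX (¬a → (EF (q → ¬b))))) = {s0, s1, s2}, so the formula holds at s0.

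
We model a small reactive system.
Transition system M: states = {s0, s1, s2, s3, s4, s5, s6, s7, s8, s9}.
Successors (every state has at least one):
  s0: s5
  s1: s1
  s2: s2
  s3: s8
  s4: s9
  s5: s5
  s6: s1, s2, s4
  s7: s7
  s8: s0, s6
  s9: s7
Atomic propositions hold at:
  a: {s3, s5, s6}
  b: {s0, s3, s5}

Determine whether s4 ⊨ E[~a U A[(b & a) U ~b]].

Yes

Sat(~a) = {s0, s1, s2, s4, s7, s8, s9}
Sat(b & a) = {s3, s5}
Sat(~b) = {s1, s2, s4, s6, s7, s8, s9}
A[(b & a) U ~b]: least fixpoint, start Z0 = Sat(~b) = {s1, s2, s4, s6, s7, s8, s9}, add states in Sat(b & a) with every successor in Z. Z1 = {s1, s2, s3, s4, s6, s7, s8, s9}; fixed.
Sat(A[(b & a) U ~b]) = {s1, s2, s3, s4, s6, s7, s8, s9}
E[~a U A[(b & a) U ~b]]: least fixpoint, start Z0 = Sat(A[(b & a) U ~b]) = {s1, s2, s3, s4, s6, s7, s8, s9}, add states in Sat(~a) with some successor in Z. Already a fixed point.
Sat(E[~a U A[(b & a) U ~b]]) = {s1, s2, s3, s4, s6, s7, s8, s9}
s4 ∈ Sat(E[~a U A[(b & a) U ~b]]) = {s1, s2, s3, s4, s6, s7, s8, s9}, so the formula holds at s4.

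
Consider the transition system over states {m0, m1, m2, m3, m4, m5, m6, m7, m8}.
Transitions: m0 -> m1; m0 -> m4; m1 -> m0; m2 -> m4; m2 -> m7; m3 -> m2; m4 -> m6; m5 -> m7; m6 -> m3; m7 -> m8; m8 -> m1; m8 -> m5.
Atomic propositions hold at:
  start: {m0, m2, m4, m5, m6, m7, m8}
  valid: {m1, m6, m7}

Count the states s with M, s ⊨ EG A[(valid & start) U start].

Sat(valid & start) = {m6, m7}
A[(valid & start) U start]: least fixpoint, start Z0 = Sat(start) = {m0, m2, m4, m5, m6, m7, m8}, add states in Sat(valid & start) with every successor in Z. Already a fixed point.
Sat(A[(valid & start) U start]) = {m0, m2, m4, m5, m6, m7, m8}
EG A[(valid & start) U start]: greatest fixpoint, start Z0 = {m0, m2, m4, m5, m6, m7, m8}, keep only states in Sat with some successor in Z. Z1 = {m0, m2, m4, m5, m7, m8}; Z2 = {m0, m2, m5, m7, m8}; Z3 = {m2, m5, m7, m8}; fixed.
Sat(EG A[(valid & start) U start]) = {m2, m5, m7, m8}
|Sat(EG A[(valid & start) U start])| = |{m2, m5, m7, m8}| = 4.

4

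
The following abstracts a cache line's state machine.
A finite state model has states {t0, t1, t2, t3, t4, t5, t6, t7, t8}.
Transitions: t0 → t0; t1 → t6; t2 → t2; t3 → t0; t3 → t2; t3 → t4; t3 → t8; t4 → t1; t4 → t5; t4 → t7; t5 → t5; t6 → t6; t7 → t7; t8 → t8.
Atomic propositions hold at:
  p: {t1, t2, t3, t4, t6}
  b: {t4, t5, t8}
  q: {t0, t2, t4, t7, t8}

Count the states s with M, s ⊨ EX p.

Sat(EX p) = {s : some successor in {t1, t2, t3, t4, t6}} = {t1, t2, t3, t4, t6}
|Sat(EX p)| = |{t1, t2, t3, t4, t6}| = 5.

5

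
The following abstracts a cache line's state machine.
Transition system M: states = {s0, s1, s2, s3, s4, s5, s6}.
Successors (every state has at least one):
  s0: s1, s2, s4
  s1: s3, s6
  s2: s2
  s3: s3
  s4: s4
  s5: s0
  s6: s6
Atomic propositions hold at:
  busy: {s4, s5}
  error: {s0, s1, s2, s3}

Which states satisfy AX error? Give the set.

{s2, s3, s5}

Sat(AX error) = {s : every successor in {s0, s1, s2, s3}} = {s2, s3, s5}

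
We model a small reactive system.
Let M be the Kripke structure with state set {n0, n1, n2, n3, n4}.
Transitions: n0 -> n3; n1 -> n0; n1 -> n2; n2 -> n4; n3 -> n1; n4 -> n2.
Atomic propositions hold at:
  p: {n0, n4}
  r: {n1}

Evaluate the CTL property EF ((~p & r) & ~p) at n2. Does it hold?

Sat(~p) = {n1, n2, n3}
Sat(~p & r) = {n1}
Sat((~p & r) & ~p) = {n1}
EF ((~p & r) & ~p): least fixpoint, start Z0 = {n1}, add states with some successor in Z. Z1 = {n1, n3}; Z2 = {n0, n1, n3}; fixed.
Sat(EF ((~p & r) & ~p)) = {n0, n1, n3}
n2 ∉ Sat(EF ((~p & r) & ~p)) = {n0, n1, n3}, so the formula does not hold at n2.

No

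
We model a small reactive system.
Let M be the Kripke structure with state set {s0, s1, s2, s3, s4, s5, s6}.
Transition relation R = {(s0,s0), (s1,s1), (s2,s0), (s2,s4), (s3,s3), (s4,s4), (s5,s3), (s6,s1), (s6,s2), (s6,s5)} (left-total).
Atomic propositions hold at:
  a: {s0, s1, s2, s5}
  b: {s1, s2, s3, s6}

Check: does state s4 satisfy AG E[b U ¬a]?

Sat(¬a) = {s3, s4, s6}
E[b U ¬a]: least fixpoint, start Z0 = Sat(¬a) = {s3, s4, s6}, add states in Sat(b) with some successor in Z. Z1 = {s2, s3, s4, s6}; fixed.
Sat(E[b U ¬a]) = {s2, s3, s4, s6}
AG E[b U ¬a]: greatest fixpoint, start Z0 = {s2, s3, s4, s6}, keep only states in Sat with every successor in Z. Z1 = {s3, s4}; fixed.
Sat(AG E[b U ¬a]) = {s3, s4}
s4 ∈ Sat(AG E[b U ¬a]) = {s3, s4}, so the formula holds at s4.

Yes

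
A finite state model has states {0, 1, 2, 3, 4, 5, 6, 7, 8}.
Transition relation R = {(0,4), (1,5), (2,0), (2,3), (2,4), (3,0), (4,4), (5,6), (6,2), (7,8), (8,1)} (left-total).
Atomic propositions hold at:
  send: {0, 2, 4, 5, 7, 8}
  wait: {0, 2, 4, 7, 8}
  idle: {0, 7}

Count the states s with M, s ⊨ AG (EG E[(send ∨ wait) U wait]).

Sat(send ∨ wait) = {0, 2, 4, 5, 7, 8}
E[(send ∨ wait) U wait]: least fixpoint, start Z0 = Sat(wait) = {0, 2, 4, 7, 8}, add states in Sat(send ∨ wait) with some successor in Z. Already a fixed point.
Sat(E[(send ∨ wait) U wait]) = {0, 2, 4, 7, 8}
EG E[(send ∨ wait) U wait]: greatest fixpoint, start Z0 = {0, 2, 4, 7, 8}, keep only states in Sat with some successor in Z. Z1 = {0, 2, 4, 7}; Z2 = {0, 2, 4}; fixed.
Sat(EG E[(send ∨ wait) U wait]) = {0, 2, 4}
AG (EG E[(send ∨ wait) U wait]): greatest fixpoint, start Z0 = {0, 2, 4}, keep only states in Sat with every successor in Z. Z1 = {0, 4}; fixed.
Sat(AG (EG E[(send ∨ wait) U wait])) = {0, 4}
|Sat(AG (EG E[(send ∨ wait) U wait]))| = |{0, 4}| = 2.

2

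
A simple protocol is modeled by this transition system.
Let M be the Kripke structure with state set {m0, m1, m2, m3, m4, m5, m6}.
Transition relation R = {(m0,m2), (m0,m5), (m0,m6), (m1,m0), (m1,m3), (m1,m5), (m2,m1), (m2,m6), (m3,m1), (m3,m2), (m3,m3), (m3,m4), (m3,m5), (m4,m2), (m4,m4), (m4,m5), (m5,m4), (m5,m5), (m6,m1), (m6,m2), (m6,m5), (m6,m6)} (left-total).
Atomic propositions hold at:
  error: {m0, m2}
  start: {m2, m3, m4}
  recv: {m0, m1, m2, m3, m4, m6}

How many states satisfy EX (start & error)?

Sat(start & error) = {m2}
Sat(EX (start & error)) = {s : some successor in {m2}} = {m0, m3, m4, m6}
|Sat(EX (start & error))| = |{m0, m3, m4, m6}| = 4.

4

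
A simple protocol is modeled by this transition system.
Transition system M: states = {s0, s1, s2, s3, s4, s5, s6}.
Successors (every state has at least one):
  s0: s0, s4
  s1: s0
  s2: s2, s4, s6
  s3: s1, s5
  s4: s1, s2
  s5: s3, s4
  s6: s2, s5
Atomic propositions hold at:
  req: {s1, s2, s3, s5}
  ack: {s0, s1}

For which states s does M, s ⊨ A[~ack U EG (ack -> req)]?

Sat(~ack) = {s2, s3, s4, s5, s6}
Sat(ack -> req) = {s1, s2, s3, s4, s5, s6}
EG (ack -> req): greatest fixpoint, start Z0 = {s1, s2, s3, s4, s5, s6}, keep only states in Sat with some successor in Z. Z1 = {s2, s3, s4, s5, s6}; fixed.
Sat(EG (ack -> req)) = {s2, s3, s4, s5, s6}
A[~ack U EG (ack -> req)]: least fixpoint, start Z0 = Sat(EG (ack -> req)) = {s2, s3, s4, s5, s6}, add states in Sat(~ack) with every successor in Z. Already a fixed point.
Sat(A[~ack U EG (ack -> req)]) = {s2, s3, s4, s5, s6}

{s2, s3, s4, s5, s6}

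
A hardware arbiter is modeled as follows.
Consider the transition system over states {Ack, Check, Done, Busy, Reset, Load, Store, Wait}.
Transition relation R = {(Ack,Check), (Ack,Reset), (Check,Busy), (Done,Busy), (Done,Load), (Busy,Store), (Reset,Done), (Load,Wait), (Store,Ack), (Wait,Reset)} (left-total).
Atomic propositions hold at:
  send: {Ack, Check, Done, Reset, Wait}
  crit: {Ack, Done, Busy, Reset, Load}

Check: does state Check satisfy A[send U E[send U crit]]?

E[send U crit]: least fixpoint, start Z0 = Sat(crit) = {Ack, Done, Busy, Reset, Load}, add states in Sat(send) with some successor in Z. Z1 = {Ack, Check, Done, Busy, Reset, Load, Wait}; fixed.
Sat(E[send U crit]) = {Ack, Check, Done, Busy, Reset, Load, Wait}
A[send U E[send U crit]]: least fixpoint, start Z0 = Sat(E[send U crit]) = {Ack, Check, Done, Busy, Reset, Load, Wait}, add states in Sat(send) with every successor in Z. Already a fixed point.
Sat(A[send U E[send U crit]]) = {Ack, Check, Done, Busy, Reset, Load, Wait}
Check ∈ Sat(A[send U E[send U crit]]) = {Ack, Check, Done, Busy, Reset, Load, Wait}, so the formula holds at Check.

Yes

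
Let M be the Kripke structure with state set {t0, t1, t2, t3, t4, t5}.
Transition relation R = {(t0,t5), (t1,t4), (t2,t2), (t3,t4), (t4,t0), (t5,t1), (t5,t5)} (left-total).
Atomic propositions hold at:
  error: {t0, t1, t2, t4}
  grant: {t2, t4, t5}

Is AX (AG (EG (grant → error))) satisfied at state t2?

Sat(grant → error) = {t0, t1, t2, t3, t4}
EG (grant → error): greatest fixpoint, start Z0 = {t0, t1, t2, t3, t4}, keep only states in Sat with some successor in Z. Z1 = {t1, t2, t3, t4}; Z2 = {t1, t2, t3}; Z3 = {t2}; fixed.
Sat(EG (grant → error)) = {t2}
AG (EG (grant → error)): greatest fixpoint, start Z0 = {t2}, keep only states in Sat with every successor in Z. Already a fixed point.
Sat(AG (EG (grant → error))) = {t2}
Sat(AX (AG (EG (grant → error)))) = {s : every successor in {t2}} = {t2}
t2 ∈ Sat(AX (AG (EG (grant → error)))) = {t2}, so the formula holds at t2.

Yes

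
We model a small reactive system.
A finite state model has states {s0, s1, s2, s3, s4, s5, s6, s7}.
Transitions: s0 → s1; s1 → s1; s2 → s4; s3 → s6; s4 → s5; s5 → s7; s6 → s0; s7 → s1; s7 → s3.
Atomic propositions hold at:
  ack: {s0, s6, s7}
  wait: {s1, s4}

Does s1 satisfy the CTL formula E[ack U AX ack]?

Sat(AX ack) = {s : every successor in {s0, s6, s7}} = {s3, s5, s6}
E[ack U AX ack]: least fixpoint, start Z0 = Sat(AX ack) = {s3, s5, s6}, add states in Sat(ack) with some successor in Z. Z1 = {s3, s5, s6, s7}; fixed.
Sat(E[ack U AX ack]) = {s3, s5, s6, s7}
s1 ∉ Sat(E[ack U AX ack]) = {s3, s5, s6, s7}, so the formula does not hold at s1.

No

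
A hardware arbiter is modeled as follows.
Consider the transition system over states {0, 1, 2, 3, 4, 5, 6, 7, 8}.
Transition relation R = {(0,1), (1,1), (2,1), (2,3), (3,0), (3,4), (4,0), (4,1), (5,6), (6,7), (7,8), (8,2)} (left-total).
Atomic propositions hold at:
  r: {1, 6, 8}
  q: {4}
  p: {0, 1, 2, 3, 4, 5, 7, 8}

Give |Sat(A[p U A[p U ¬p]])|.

Sat(¬p) = {6}
A[p U ¬p]: least fixpoint, start Z0 = Sat(¬p) = {6}, add states in Sat(p) with every successor in Z. Z1 = {5, 6}; fixed.
Sat(A[p U ¬p]) = {5, 6}
A[p U A[p U ¬p]]: least fixpoint, start Z0 = Sat(A[p U ¬p]) = {5, 6}, add states in Sat(p) with every successor in Z. Already a fixed point.
Sat(A[p U A[p U ¬p]]) = {5, 6}
|Sat(A[p U A[p U ¬p]])| = |{5, 6}| = 2.

2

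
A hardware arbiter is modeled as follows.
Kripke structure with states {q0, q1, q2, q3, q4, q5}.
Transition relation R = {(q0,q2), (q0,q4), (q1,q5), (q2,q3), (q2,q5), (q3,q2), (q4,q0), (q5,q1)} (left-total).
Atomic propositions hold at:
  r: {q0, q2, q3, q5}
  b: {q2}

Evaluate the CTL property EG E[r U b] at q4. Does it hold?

E[r U b]: least fixpoint, start Z0 = Sat(b) = {q2}, add states in Sat(r) with some successor in Z. Z1 = {q0, q2, q3}; fixed.
Sat(E[r U b]) = {q0, q2, q3}
EG E[r U b]: greatest fixpoint, start Z0 = {q0, q2, q3}, keep only states in Sat with some successor in Z. Already a fixed point.
Sat(EG E[r U b]) = {q0, q2, q3}
q4 ∉ Sat(EG E[r U b]) = {q0, q2, q3}, so the formula does not hold at q4.

No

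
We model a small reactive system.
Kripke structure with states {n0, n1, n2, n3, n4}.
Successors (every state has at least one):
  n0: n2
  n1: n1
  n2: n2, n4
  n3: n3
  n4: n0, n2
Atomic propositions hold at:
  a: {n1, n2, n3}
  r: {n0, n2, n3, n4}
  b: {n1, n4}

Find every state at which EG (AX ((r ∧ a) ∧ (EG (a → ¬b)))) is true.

{n3}

Sat(r ∧ a) = {n2, n3}
Sat(¬b) = {n0, n2, n3}
Sat(a → ¬b) = {n0, n2, n3, n4}
EG (a → ¬b): greatest fixpoint, start Z0 = {n0, n2, n3, n4}, keep only states in Sat with some successor in Z. Already a fixed point.
Sat(EG (a → ¬b)) = {n0, n2, n3, n4}
Sat((r ∧ a) ∧ (EG (a → ¬b))) = {n2, n3}
Sat(AX ((r ∧ a) ∧ (EG (a → ¬b)))) = {s : every successor in {n2, n3}} = {n0, n3}
EG (AX ((r ∧ a) ∧ (EG (a → ¬b)))): greatest fixpoint, start Z0 = {n0, n3}, keep only states in Sat with some successor in Z. Z1 = {n3}; fixed.
Sat(EG (AX ((r ∧ a) ∧ (EG (a → ¬b))))) = {n3}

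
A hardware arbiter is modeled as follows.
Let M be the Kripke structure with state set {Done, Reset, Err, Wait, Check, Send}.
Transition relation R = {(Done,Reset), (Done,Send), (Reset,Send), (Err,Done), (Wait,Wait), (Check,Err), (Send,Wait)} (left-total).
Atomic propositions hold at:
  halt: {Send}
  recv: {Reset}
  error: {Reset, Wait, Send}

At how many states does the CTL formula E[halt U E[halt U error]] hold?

E[halt U error]: least fixpoint, start Z0 = Sat(error) = {Reset, Wait, Send}, add states in Sat(halt) with some successor in Z. Already a fixed point.
Sat(E[halt U error]) = {Reset, Wait, Send}
E[halt U E[halt U error]]: least fixpoint, start Z0 = Sat(E[halt U error]) = {Reset, Wait, Send}, add states in Sat(halt) with some successor in Z. Already a fixed point.
Sat(E[halt U E[halt U error]]) = {Reset, Wait, Send}
|Sat(E[halt U E[halt U error]])| = |{Reset, Wait, Send}| = 3.

3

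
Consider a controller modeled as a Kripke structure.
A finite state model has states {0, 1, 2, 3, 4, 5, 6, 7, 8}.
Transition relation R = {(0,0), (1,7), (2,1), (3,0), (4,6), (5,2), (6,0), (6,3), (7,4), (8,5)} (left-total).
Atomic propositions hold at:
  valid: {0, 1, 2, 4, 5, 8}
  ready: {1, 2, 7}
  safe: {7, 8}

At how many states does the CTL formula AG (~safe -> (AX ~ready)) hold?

5

Sat(~safe) = {0, 1, 2, 3, 4, 5, 6}
Sat(~ready) = {0, 3, 4, 5, 6, 8}
Sat(AX ~ready) = {s : every successor in {0, 3, 4, 5, 6, 8}} = {0, 3, 4, 6, 7, 8}
Sat(~safe -> (AX ~ready)) = {0, 3, 4, 6, 7, 8}
AG (~safe -> (AX ~ready)): greatest fixpoint, start Z0 = {0, 3, 4, 6, 7, 8}, keep only states in Sat with every successor in Z. Z1 = {0, 3, 4, 6, 7}; fixed.
Sat(AG (~safe -> (AX ~ready))) = {0, 3, 4, 6, 7}
|Sat(AG (~safe -> (AX ~ready)))| = |{0, 3, 4, 6, 7}| = 5.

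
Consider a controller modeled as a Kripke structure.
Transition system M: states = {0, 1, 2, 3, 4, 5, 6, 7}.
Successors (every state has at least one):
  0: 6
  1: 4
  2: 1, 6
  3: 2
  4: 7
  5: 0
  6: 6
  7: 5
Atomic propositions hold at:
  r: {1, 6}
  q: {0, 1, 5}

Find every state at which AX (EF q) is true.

{1, 3, 4, 5, 7}

EF q: least fixpoint, start Z0 = {0, 1, 5}, add states with some successor in Z. Z1 = {0, 1, 2, 5, 7}; Z2 = {0, 1, 2, 3, 4, 5, 7}; fixed.
Sat(EF q) = {0, 1, 2, 3, 4, 5, 7}
Sat(AX (EF q)) = {s : every successor in {0, 1, 2, 3, 4, 5, 7}} = {1, 3, 4, 5, 7}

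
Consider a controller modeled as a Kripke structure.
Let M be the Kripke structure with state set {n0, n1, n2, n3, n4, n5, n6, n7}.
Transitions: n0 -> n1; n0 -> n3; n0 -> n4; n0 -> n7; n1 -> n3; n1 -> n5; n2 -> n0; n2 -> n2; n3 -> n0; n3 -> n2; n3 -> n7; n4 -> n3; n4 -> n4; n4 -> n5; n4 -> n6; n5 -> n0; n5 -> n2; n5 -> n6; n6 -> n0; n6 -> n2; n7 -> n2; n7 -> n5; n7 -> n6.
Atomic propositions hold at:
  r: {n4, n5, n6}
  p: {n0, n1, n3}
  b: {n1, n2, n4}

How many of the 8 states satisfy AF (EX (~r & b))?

7

Sat(~r) = {n0, n1, n2, n3, n7}
Sat(~r & b) = {n1, n2}
Sat(EX (~r & b)) = {s : some successor in {n1, n2}} = {n0, n2, n3, n5, n6, n7}
AF (EX (~r & b)): least fixpoint, start Z0 = {n0, n2, n3, n5, n6, n7}, add states with every successor in Z. Z1 = {n0, n1, n2, n3, n5, n6, n7}; fixed.
Sat(AF (EX (~r & b))) = {n0, n1, n2, n3, n5, n6, n7}
|Sat(AF (EX (~r & b)))| = |{n0, n1, n2, n3, n5, n6, n7}| = 7.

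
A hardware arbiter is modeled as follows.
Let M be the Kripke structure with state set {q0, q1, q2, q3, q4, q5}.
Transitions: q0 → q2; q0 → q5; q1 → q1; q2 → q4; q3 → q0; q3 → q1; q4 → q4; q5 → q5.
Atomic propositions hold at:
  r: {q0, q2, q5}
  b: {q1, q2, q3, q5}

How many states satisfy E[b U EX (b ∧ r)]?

Sat(b ∧ r) = {q2, q5}
Sat(EX (b ∧ r)) = {s : some successor in {q2, q5}} = {q0, q5}
E[b U EX (b ∧ r)]: least fixpoint, start Z0 = Sat(EX (b ∧ r)) = {q0, q5}, add states in Sat(b) with some successor in Z. Z1 = {q0, q3, q5}; fixed.
Sat(E[b U EX (b ∧ r)]) = {q0, q3, q5}
|Sat(E[b U EX (b ∧ r)])| = |{q0, q3, q5}| = 3.

3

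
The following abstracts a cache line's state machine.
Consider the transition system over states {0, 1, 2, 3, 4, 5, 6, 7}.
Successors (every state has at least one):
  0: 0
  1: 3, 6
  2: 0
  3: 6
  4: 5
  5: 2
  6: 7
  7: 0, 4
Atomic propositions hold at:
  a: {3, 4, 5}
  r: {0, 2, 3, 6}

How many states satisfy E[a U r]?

6

E[a U r]: least fixpoint, start Z0 = Sat(r) = {0, 2, 3, 6}, add states in Sat(a) with some successor in Z. Z1 = {0, 2, 3, 5, 6}; Z2 = {0, 2, 3, 4, 5, 6}; fixed.
Sat(E[a U r]) = {0, 2, 3, 4, 5, 6}
|Sat(E[a U r])| = |{0, 2, 3, 4, 5, 6}| = 6.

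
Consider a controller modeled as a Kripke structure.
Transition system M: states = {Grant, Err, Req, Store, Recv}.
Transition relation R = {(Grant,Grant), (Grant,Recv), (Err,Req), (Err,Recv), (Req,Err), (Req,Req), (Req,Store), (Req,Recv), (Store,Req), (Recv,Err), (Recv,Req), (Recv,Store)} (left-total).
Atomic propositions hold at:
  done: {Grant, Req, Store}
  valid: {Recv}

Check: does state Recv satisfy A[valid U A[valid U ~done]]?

Yes

Sat(~done) = {Err, Recv}
A[valid U ~done]: least fixpoint, start Z0 = Sat(~done) = {Err, Recv}, add states in Sat(valid) with every successor in Z. Already a fixed point.
Sat(A[valid U ~done]) = {Err, Recv}
A[valid U A[valid U ~done]]: least fixpoint, start Z0 = Sat(A[valid U ~done]) = {Err, Recv}, add states in Sat(valid) with every successor in Z. Already a fixed point.
Sat(A[valid U A[valid U ~done]]) = {Err, Recv}
Recv ∈ Sat(A[valid U A[valid U ~done]]) = {Err, Recv}, so the formula holds at Recv.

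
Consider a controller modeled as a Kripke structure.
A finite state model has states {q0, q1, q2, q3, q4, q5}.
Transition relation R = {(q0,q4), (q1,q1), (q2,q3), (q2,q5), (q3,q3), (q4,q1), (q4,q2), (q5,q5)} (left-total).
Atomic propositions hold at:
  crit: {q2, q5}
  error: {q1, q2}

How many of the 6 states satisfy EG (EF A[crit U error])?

A[crit U error]: least fixpoint, start Z0 = Sat(error) = {q1, q2}, add states in Sat(crit) with every successor in Z. Already a fixed point.
Sat(A[crit U error]) = {q1, q2}
EF A[crit U error]: least fixpoint, start Z0 = {q1, q2}, add states with some successor in Z. Z1 = {q1, q2, q4}; Z2 = {q0, q1, q2, q4}; fixed.
Sat(EF A[crit U error]) = {q0, q1, q2, q4}
EG (EF A[crit U error]): greatest fixpoint, start Z0 = {q0, q1, q2, q4}, keep only states in Sat with some successor in Z. Z1 = {q0, q1, q4}; fixed.
Sat(EG (EF A[crit U error])) = {q0, q1, q4}
|Sat(EG (EF A[crit U error]))| = |{q0, q1, q4}| = 3.

3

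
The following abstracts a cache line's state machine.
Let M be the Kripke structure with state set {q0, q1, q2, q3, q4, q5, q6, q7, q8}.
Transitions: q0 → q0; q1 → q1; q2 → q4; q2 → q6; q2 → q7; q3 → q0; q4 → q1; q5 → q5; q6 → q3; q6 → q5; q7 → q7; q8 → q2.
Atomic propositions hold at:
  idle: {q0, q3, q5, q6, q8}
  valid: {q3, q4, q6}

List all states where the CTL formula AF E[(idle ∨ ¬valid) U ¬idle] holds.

Sat(¬valid) = {q0, q1, q2, q5, q7, q8}
Sat(idle ∨ ¬valid) = {q0, q1, q2, q3, q5, q6, q7, q8}
Sat(¬idle) = {q1, q2, q4, q7}
E[(idle ∨ ¬valid) U ¬idle]: least fixpoint, start Z0 = Sat(¬idle) = {q1, q2, q4, q7}, add states in Sat(idle ∨ ¬valid) with some successor in Z. Z1 = {q1, q2, q4, q7, q8}; fixed.
Sat(E[(idle ∨ ¬valid) U ¬idle]) = {q1, q2, q4, q7, q8}
AF E[(idle ∨ ¬valid) U ¬idle]: least fixpoint, start Z0 = {q1, q2, q4, q7, q8}, add states with every successor in Z. Already a fixed point.
Sat(AF E[(idle ∨ ¬valid) U ¬idle]) = {q1, q2, q4, q7, q8}

{q1, q2, q4, q7, q8}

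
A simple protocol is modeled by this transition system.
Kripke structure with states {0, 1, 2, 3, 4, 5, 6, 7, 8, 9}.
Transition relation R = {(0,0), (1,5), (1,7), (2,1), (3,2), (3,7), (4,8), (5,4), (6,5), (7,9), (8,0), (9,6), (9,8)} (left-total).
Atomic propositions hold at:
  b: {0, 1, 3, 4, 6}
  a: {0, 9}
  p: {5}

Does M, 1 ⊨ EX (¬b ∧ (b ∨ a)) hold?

No

Sat(¬b) = {2, 5, 7, 8, 9}
Sat(b ∨ a) = {0, 1, 3, 4, 6, 9}
Sat(¬b ∧ (b ∨ a)) = {9}
Sat(EX (¬b ∧ (b ∨ a))) = {s : some successor in {9}} = {7}
1 ∉ Sat(EX (¬b ∧ (b ∨ a))) = {7}, so the formula does not hold at 1.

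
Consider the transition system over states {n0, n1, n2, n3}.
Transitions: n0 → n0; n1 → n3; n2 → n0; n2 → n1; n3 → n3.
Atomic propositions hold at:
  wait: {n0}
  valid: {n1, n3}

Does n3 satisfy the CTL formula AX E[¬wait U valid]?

Yes

Sat(¬wait) = {n1, n2, n3}
E[¬wait U valid]: least fixpoint, start Z0 = Sat(valid) = {n1, n3}, add states in Sat(¬wait) with some successor in Z. Z1 = {n1, n2, n3}; fixed.
Sat(E[¬wait U valid]) = {n1, n2, n3}
Sat(AX E[¬wait U valid]) = {s : every successor in {n1, n2, n3}} = {n1, n3}
n3 ∈ Sat(AX E[¬wait U valid]) = {n1, n3}, so the formula holds at n3.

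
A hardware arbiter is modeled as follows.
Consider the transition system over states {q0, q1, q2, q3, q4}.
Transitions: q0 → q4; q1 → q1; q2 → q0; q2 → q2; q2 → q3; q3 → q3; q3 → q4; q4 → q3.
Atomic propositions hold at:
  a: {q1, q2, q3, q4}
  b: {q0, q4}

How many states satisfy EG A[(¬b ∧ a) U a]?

4

Sat(¬b) = {q1, q2, q3}
Sat(¬b ∧ a) = {q1, q2, q3}
A[(¬b ∧ a) U a]: least fixpoint, start Z0 = Sat(a) = {q1, q2, q3, q4}, add states in Sat(¬b ∧ a) with every successor in Z. Already a fixed point.
Sat(A[(¬b ∧ a) U a]) = {q1, q2, q3, q4}
EG A[(¬b ∧ a) U a]: greatest fixpoint, start Z0 = {q1, q2, q3, q4}, keep only states in Sat with some successor in Z. Already a fixed point.
Sat(EG A[(¬b ∧ a) U a]) = {q1, q2, q3, q4}
|Sat(EG A[(¬b ∧ a) U a])| = |{q1, q2, q3, q4}| = 4.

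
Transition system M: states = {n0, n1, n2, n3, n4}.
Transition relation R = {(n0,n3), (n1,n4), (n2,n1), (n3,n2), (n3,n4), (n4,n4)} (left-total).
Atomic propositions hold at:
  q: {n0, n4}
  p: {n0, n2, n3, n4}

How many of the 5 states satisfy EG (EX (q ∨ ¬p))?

4

Sat(¬p) = {n1}
Sat(q ∨ ¬p) = {n0, n1, n4}
Sat(EX (q ∨ ¬p)) = {s : some successor in {n0, n1, n4}} = {n1, n2, n3, n4}
EG (EX (q ∨ ¬p)): greatest fixpoint, start Z0 = {n1, n2, n3, n4}, keep only states in Sat with some successor in Z. Already a fixed point.
Sat(EG (EX (q ∨ ¬p))) = {n1, n2, n3, n4}
|Sat(EG (EX (q ∨ ¬p)))| = |{n1, n2, n3, n4}| = 4.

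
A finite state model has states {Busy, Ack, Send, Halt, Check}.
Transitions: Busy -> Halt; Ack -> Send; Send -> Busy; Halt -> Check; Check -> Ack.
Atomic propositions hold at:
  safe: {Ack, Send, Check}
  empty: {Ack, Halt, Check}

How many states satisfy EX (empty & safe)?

Sat(empty & safe) = {Ack, Check}
Sat(EX (empty & safe)) = {s : some successor in {Ack, Check}} = {Halt, Check}
|Sat(EX (empty & safe))| = |{Halt, Check}| = 2.

2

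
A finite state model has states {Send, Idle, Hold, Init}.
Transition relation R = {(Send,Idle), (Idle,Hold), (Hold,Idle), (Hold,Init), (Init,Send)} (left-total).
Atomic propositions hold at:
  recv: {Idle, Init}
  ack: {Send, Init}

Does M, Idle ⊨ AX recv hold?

Sat(AX recv) = {s : every successor in {Idle, Init}} = {Send, Hold}
Idle ∉ Sat(AX recv) = {Send, Hold}, so the formula does not hold at Idle.

No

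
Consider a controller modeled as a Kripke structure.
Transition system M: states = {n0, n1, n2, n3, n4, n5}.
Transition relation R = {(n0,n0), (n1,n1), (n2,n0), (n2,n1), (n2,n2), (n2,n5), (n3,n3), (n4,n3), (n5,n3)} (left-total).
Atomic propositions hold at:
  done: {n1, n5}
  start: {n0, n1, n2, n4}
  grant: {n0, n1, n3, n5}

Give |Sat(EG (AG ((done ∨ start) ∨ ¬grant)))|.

2

Sat(done ∨ start) = {n0, n1, n2, n4, n5}
Sat(¬grant) = {n2, n4}
Sat((done ∨ start) ∨ ¬grant) = {n0, n1, n2, n4, n5}
AG ((done ∨ start) ∨ ¬grant): greatest fixpoint, start Z0 = {n0, n1, n2, n4, n5}, keep only states in Sat with every successor in Z. Z1 = {n0, n1, n2}; Z2 = {n0, n1}; fixed.
Sat(AG ((done ∨ start) ∨ ¬grant)) = {n0, n1}
EG (AG ((done ∨ start) ∨ ¬grant)): greatest fixpoint, start Z0 = {n0, n1}, keep only states in Sat with some successor in Z. Already a fixed point.
Sat(EG (AG ((done ∨ start) ∨ ¬grant))) = {n0, n1}
|Sat(EG (AG ((done ∨ start) ∨ ¬grant)))| = |{n0, n1}| = 2.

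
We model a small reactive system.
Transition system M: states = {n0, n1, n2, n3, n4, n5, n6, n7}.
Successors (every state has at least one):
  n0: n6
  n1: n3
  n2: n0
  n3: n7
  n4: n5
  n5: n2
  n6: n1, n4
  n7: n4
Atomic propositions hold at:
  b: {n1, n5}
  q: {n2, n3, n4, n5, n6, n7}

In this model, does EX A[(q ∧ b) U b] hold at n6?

Sat(q ∧ b) = {n5}
A[(q ∧ b) U b]: least fixpoint, start Z0 = Sat(b) = {n1, n5}, add states in Sat(q ∧ b) with every successor in Z. Already a fixed point.
Sat(A[(q ∧ b) U b]) = {n1, n5}
Sat(EX A[(q ∧ b) U b]) = {s : some successor in {n1, n5}} = {n4, n6}
n6 ∈ Sat(EX A[(q ∧ b) U b]) = {n4, n6}, so the formula holds at n6.

Yes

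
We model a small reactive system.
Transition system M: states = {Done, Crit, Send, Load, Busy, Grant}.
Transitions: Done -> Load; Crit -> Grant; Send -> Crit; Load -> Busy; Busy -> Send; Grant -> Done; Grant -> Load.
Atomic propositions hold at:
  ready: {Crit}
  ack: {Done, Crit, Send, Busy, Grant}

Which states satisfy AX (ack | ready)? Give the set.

{Crit, Send, Load, Busy}

Sat(ack | ready) = {Done, Crit, Send, Busy, Grant}
Sat(AX (ack | ready)) = {s : every successor in {Done, Crit, Send, Busy, Grant}} = {Crit, Send, Load, Busy}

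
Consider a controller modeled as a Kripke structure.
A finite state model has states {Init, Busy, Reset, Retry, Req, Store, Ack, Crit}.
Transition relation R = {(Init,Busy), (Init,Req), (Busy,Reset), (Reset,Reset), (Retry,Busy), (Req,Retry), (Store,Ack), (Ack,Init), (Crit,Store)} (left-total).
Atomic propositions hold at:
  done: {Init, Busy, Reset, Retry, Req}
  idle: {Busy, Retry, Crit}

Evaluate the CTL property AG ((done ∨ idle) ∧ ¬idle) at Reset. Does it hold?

Yes

Sat(done ∨ idle) = {Init, Busy, Reset, Retry, Req, Crit}
Sat(¬idle) = {Init, Reset, Req, Store, Ack}
Sat((done ∨ idle) ∧ ¬idle) = {Init, Reset, Req}
AG ((done ∨ idle) ∧ ¬idle): greatest fixpoint, start Z0 = {Init, Reset, Req}, keep only states in Sat with every successor in Z. Z1 = {Reset}; fixed.
Sat(AG ((done ∨ idle) ∧ ¬idle)) = {Reset}
Reset ∈ Sat(AG ((done ∨ idle) ∧ ¬idle)) = {Reset}, so the formula holds at Reset.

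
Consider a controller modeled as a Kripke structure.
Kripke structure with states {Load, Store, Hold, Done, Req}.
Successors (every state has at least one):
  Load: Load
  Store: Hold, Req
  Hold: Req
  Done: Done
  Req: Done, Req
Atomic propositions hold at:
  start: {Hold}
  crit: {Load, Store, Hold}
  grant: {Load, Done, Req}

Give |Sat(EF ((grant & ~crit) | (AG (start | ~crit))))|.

Sat(~crit) = {Done, Req}
Sat(grant & ~crit) = {Done, Req}
Sat(start | ~crit) = {Hold, Done, Req}
AG (start | ~crit): greatest fixpoint, start Z0 = {Hold, Done, Req}, keep only states in Sat with every successor in Z. Already a fixed point.
Sat(AG (start | ~crit)) = {Hold, Done, Req}
Sat((grant & ~crit) | (AG (start | ~crit))) = {Hold, Done, Req}
EF ((grant & ~crit) | (AG (start | ~crit))): least fixpoint, start Z0 = {Hold, Done, Req}, add states with some successor in Z. Z1 = {Store, Hold, Done, Req}; fixed.
Sat(EF ((grant & ~crit) | (AG (start | ~crit)))) = {Store, Hold, Done, Req}
|Sat(EF ((grant & ~crit) | (AG (start | ~crit))))| = |{Store, Hold, Done, Req}| = 4.

4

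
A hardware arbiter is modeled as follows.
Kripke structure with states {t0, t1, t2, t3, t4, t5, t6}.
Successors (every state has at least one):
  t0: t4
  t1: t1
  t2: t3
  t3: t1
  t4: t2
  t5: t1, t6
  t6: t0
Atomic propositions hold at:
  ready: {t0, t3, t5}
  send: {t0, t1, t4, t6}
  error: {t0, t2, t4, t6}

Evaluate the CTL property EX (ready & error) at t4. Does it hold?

No

Sat(ready & error) = {t0}
Sat(EX (ready & error)) = {s : some successor in {t0}} = {t6}
t4 ∉ Sat(EX (ready & error)) = {t6}, so the formula does not hold at t4.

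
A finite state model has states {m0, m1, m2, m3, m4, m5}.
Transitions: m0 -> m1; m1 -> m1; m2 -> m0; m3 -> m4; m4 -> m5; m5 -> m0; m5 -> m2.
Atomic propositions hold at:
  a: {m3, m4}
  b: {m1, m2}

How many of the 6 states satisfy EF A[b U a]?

A[b U a]: least fixpoint, start Z0 = Sat(a) = {m3, m4}, add states in Sat(b) with every successor in Z. Already a fixed point.
Sat(A[b U a]) = {m3, m4}
EF A[b U a]: least fixpoint, start Z0 = {m3, m4}, add states with some successor in Z. Already a fixed point.
Sat(EF A[b U a]) = {m3, m4}
|Sat(EF A[b U a])| = |{m3, m4}| = 2.

2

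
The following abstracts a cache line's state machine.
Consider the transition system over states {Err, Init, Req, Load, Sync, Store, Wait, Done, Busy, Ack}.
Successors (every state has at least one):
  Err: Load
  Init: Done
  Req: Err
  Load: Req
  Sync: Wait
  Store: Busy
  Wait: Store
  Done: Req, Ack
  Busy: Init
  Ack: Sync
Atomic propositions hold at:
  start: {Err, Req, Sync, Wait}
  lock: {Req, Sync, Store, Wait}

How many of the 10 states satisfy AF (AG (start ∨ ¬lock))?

3

Sat(¬lock) = {Err, Init, Load, Done, Busy, Ack}
Sat(start ∨ ¬lock) = {Err, Init, Req, Load, Sync, Wait, Done, Busy, Ack}
AG (start ∨ ¬lock): greatest fixpoint, start Z0 = {Err, Init, Req, Load, Sync, Wait, Done, Busy, Ack}, keep only states in Sat with every successor in Z. Z1 = {Err, Init, Req, Load, Sync, Done, Busy, Ack}; Z2 = {Err, Init, Req, Load, Done, Busy, Ack}; Z3 = {Err, Init, Req, Load, Done, Busy}; Z4 = {Err, Init, Req, Load, Busy}; Z5 = {Err, Req, Load, Busy}; Z6 = {Err, Req, Load}; fixed.
Sat(AG (start ∨ ¬lock)) = {Err, Req, Load}
AF (AG (start ∨ ¬lock)): least fixpoint, start Z0 = {Err, Req, Load}, add states with every successor in Z. Already a fixed point.
Sat(AF (AG (start ∨ ¬lock))) = {Err, Req, Load}
|Sat(AF (AG (start ∨ ¬lock)))| = |{Err, Req, Load}| = 3.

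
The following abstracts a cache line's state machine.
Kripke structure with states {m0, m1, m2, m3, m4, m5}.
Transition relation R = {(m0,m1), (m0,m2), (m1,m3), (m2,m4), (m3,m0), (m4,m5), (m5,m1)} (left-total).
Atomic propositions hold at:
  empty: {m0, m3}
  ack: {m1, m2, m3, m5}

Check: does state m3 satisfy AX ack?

No

Sat(AX ack) = {s : every successor in {m1, m2, m3, m5}} = {m0, m1, m4, m5}
m3 ∉ Sat(AX ack) = {m0, m1, m4, m5}, so the formula does not hold at m3.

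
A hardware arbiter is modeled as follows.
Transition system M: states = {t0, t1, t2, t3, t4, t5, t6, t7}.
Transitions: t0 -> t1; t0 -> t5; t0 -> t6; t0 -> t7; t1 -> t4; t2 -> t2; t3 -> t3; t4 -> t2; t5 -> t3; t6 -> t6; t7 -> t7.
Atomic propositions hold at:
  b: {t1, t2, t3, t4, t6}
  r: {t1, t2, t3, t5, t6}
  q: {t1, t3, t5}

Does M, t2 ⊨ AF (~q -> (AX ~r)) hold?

Sat(~q) = {t0, t2, t4, t6, t7}
Sat(~r) = {t0, t4, t7}
Sat(AX ~r) = {s : every successor in {t0, t4, t7}} = {t1, t7}
Sat(~q -> (AX ~r)) = {t1, t3, t5, t7}
AF (~q -> (AX ~r)): least fixpoint, start Z0 = {t1, t3, t5, t7}, add states with every successor in Z. Already a fixed point.
Sat(AF (~q -> (AX ~r))) = {t1, t3, t5, t7}
t2 ∉ Sat(AF (~q -> (AX ~r))) = {t1, t3, t5, t7}, so the formula does not hold at t2.

No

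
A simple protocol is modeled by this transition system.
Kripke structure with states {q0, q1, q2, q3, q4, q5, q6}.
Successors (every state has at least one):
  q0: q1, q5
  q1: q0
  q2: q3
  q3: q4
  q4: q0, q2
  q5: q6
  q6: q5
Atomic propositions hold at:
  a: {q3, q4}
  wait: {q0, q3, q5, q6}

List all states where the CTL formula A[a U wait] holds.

{q0, q3, q5, q6}

A[a U wait]: least fixpoint, start Z0 = Sat(wait) = {q0, q3, q5, q6}, add states in Sat(a) with every successor in Z. Already a fixed point.
Sat(A[a U wait]) = {q0, q3, q5, q6}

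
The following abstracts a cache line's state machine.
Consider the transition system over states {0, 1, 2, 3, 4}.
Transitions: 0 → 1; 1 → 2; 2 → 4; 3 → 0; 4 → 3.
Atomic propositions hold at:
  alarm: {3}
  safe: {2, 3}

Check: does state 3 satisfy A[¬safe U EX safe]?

No

Sat(¬safe) = {0, 1, 4}
Sat(EX safe) = {s : some successor in {2, 3}} = {1, 4}
A[¬safe U EX safe]: least fixpoint, start Z0 = Sat(EX safe) = {1, 4}, add states in Sat(¬safe) with every successor in Z. Z1 = {0, 1, 4}; fixed.
Sat(A[¬safe U EX safe]) = {0, 1, 4}
3 ∉ Sat(A[¬safe U EX safe]) = {0, 1, 4}, so the formula does not hold at 3.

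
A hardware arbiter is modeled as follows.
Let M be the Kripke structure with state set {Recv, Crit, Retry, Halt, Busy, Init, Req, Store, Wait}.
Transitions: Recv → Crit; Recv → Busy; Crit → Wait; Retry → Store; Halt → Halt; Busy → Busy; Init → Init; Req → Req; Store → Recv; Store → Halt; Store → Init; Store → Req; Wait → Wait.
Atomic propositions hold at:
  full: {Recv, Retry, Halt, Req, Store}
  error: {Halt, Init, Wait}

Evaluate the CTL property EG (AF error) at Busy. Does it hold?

No

AF error: least fixpoint, start Z0 = {Halt, Init, Wait}, add states with every successor in Z. Z1 = {Crit, Halt, Init, Wait}; fixed.
Sat(AF error) = {Crit, Halt, Init, Wait}
EG (AF error): greatest fixpoint, start Z0 = {Crit, Halt, Init, Wait}, keep only states in Sat with some successor in Z. Already a fixed point.
Sat(EG (AF error)) = {Crit, Halt, Init, Wait}
Busy ∉ Sat(EG (AF error)) = {Crit, Halt, Init, Wait}, so the formula does not hold at Busy.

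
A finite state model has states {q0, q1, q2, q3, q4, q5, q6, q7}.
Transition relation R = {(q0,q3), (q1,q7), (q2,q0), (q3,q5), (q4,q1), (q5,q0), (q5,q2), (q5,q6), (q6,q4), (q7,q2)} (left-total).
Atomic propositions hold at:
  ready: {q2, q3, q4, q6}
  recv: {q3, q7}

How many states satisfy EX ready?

4

Sat(EX ready) = {s : some successor in {q2, q3, q4, q6}} = {q0, q5, q6, q7}
|Sat(EX ready)| = |{q0, q5, q6, q7}| = 4.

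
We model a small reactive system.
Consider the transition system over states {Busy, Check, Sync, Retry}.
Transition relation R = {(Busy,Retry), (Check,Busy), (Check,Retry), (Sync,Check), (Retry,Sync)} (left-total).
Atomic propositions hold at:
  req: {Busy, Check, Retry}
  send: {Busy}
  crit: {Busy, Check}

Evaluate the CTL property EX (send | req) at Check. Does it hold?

Sat(send | req) = {Busy, Check, Retry}
Sat(EX (send | req)) = {s : some successor in {Busy, Check, Retry}} = {Busy, Check, Sync}
Check ∈ Sat(EX (send | req)) = {Busy, Check, Sync}, so the formula holds at Check.

Yes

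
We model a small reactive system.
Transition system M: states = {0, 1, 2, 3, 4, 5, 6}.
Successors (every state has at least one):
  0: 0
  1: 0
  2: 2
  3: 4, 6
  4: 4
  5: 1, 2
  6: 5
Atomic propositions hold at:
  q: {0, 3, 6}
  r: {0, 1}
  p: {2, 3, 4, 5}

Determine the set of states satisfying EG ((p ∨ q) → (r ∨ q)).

{0, 1}

Sat(p ∨ q) = {0, 2, 3, 4, 5, 6}
Sat(r ∨ q) = {0, 1, 3, 6}
Sat((p ∨ q) → (r ∨ q)) = {0, 1, 3, 6}
EG ((p ∨ q) → (r ∨ q)): greatest fixpoint, start Z0 = {0, 1, 3, 6}, keep only states in Sat with some successor in Z. Z1 = {0, 1, 3}; Z2 = {0, 1}; fixed.
Sat(EG ((p ∨ q) → (r ∨ q))) = {0, 1}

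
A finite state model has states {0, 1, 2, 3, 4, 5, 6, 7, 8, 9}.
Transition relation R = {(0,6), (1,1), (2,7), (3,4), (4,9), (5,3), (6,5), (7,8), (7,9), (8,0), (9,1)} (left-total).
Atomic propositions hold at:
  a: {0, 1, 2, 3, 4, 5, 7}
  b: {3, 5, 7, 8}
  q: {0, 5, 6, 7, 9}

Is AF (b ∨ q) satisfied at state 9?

Yes

Sat(b ∨ q) = {0, 3, 5, 6, 7, 8, 9}
AF (b ∨ q): least fixpoint, start Z0 = {0, 3, 5, 6, 7, 8, 9}, add states with every successor in Z. Z1 = {0, 2, 3, 4, 5, 6, 7, 8, 9}; fixed.
Sat(AF (b ∨ q)) = {0, 2, 3, 4, 5, 6, 7, 8, 9}
9 ∈ Sat(AF (b ∨ q)) = {0, 2, 3, 4, 5, 6, 7, 8, 9}, so the formula holds at 9.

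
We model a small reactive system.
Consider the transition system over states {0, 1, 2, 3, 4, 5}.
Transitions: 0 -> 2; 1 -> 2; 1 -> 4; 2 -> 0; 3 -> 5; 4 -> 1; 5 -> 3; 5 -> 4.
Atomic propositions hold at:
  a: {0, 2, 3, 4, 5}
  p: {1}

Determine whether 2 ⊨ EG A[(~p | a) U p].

No

Sat(~p) = {0, 2, 3, 4, 5}
Sat(~p | a) = {0, 2, 3, 4, 5}
A[(~p | a) U p]: least fixpoint, start Z0 = Sat(p) = {1}, add states in Sat(~p | a) with every successor in Z. Z1 = {1, 4}; fixed.
Sat(A[(~p | a) U p]) = {1, 4}
EG A[(~p | a) U p]: greatest fixpoint, start Z0 = {1, 4}, keep only states in Sat with some successor in Z. Already a fixed point.
Sat(EG A[(~p | a) U p]) = {1, 4}
2 ∉ Sat(EG A[(~p | a) U p]) = {1, 4}, so the formula does not hold at 2.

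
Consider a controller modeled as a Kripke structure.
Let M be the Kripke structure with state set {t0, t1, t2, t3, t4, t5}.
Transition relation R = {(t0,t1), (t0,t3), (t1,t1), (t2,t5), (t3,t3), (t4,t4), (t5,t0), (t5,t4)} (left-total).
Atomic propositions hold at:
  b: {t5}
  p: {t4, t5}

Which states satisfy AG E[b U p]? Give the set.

{t4}

E[b U p]: least fixpoint, start Z0 = Sat(p) = {t4, t5}, add states in Sat(b) with some successor in Z. Already a fixed point.
Sat(E[b U p]) = {t4, t5}
AG E[b U p]: greatest fixpoint, start Z0 = {t4, t5}, keep only states in Sat with every successor in Z. Z1 = {t4}; fixed.
Sat(AG E[b U p]) = {t4}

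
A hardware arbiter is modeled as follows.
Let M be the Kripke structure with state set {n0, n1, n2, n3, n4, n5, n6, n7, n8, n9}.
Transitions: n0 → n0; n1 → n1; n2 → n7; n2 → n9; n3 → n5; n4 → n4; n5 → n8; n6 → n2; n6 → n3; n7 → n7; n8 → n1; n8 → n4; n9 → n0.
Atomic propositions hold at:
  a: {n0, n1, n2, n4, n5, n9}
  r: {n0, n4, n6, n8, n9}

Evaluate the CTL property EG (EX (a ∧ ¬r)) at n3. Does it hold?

No

Sat(¬r) = {n1, n2, n3, n5, n7}
Sat(a ∧ ¬r) = {n1, n2, n5}
Sat(EX (a ∧ ¬r)) = {s : some successor in {n1, n2, n5}} = {n1, n3, n6, n8}
EG (EX (a ∧ ¬r)): greatest fixpoint, start Z0 = {n1, n3, n6, n8}, keep only states in Sat with some successor in Z. Z1 = {n1, n6, n8}; Z2 = {n1, n8}; fixed.
Sat(EG (EX (a ∧ ¬r))) = {n1, n8}
n3 ∉ Sat(EG (EX (a ∧ ¬r))) = {n1, n8}, so the formula does not hold at n3.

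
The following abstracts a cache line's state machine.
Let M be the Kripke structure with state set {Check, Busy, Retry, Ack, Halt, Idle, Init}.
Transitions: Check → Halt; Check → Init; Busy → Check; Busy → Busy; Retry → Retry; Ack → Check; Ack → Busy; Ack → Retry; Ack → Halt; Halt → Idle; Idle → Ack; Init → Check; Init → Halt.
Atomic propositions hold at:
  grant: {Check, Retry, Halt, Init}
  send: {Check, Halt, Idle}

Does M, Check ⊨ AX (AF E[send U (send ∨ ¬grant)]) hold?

Sat(¬grant) = {Busy, Ack, Idle}
Sat(send ∨ ¬grant) = {Check, Busy, Ack, Halt, Idle}
E[send U (send ∨ ¬grant)]: least fixpoint, start Z0 = Sat((send ∨ ¬grant)) = {Check, Busy, Ack, Halt, Idle}, add states in Sat(send) with some successor in Z. Already a fixed point.
Sat(E[send U (send ∨ ¬grant)]) = {Check, Busy, Ack, Halt, Idle}
AF E[send U (send ∨ ¬grant)]: least fixpoint, start Z0 = {Check, Busy, Ack, Halt, Idle}, add states with every successor in Z. Z1 = {Check, Busy, Ack, Halt, Idle, Init}; fixed.
Sat(AF E[send U (send ∨ ¬grant)]) = {Check, Busy, Ack, Halt, Idle, Init}
Sat(AX (AF E[send U (send ∨ ¬grant)])) = {s : every successor in {Check, Busy, Ack, Halt, Idle, Init}} = {Check, Busy, Halt, Idle, Init}
Check ∈ Sat(AX (AF E[send U (send ∨ ¬grant)])) = {Check, Busy, Halt, Idle, Init}, so the formula holds at Check.

Yes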